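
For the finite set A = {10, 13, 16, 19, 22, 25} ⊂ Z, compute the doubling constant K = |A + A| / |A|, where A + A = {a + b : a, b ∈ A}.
K = |A + A| / |A| = 11/6

Enumerate A + A = {a + b : a, b ∈ A}. With |A| = 6, there are |A|^2 = 36 ordered sum pairs; collecting distinct values, A + A = {20, 23, 26, 29, 32, 35, 38, 41, 44, 47, 50}, so |A + A| = 11. Thus K = 11/6. Here |A + A| = 2|A| − 1 = 11, the minimum possible — so K = 11/6 is minimal, which holds iff A is an arithmetic progression.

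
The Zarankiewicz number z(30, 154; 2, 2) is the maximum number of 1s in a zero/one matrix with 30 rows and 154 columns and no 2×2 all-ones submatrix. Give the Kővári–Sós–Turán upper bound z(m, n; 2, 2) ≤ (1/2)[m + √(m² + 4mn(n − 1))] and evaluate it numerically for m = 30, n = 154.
z(30, 154; 2, 2) ≤ (1/2)[30 + √(30² + 4·30·154·153)] = (1/2)[30 + √2828340] = 855.8835

Kővári–Sós–Turán: let r_1, ..., r_30 be the row sums and z = Σ r_i the total number of 1s. Each pair of columns can share at most one row with both entries 1 (else a 2×2 all-ones block appears), so Σ_i C(r_i, 2) ≤ C(154, 2) = 11781. By convexity Σ_i C(r_i, 2) ≥ 30·C(z/30, 2) = z(z − 30)/(2·30), giving z² − 30z − 30·154·153 ≤ 0 and hence z ≤ (1/2)[30 + √(900 + 4·706860)] = (1/2)[30 + √2828340] ≈ (1/2)(30 + 1681.7669) = 855.8835.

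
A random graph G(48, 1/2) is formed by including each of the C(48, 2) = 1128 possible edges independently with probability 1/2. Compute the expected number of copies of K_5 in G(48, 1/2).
E[# K_5] = C(48, 5) · (1/2)^C(5, 2) = 1712304 / 2^10 = 107019/64 = 1672.171875

For each 5-subset S of vertices (there are C(48, 5) = 1712304 such S), let X_S = 1 if S induces a K_5 (all C(5, 2) = 10 edges present). Then P(X_S = 1) = (1/2)^10 = 1/1024. By linearity of expectation, E[# K_5] = C(48, 5) · (1/2)^10 = 1712304 / 1024 = 107019/64 = 1672.171875.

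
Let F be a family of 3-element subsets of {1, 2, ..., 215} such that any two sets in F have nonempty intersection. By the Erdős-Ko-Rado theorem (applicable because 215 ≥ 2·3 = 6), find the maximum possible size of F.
max |F| = C(214, 2) = 22791

The Erdős-Ko-Rado theorem states: for n ≥ 2k, an intersecting family of k-subsets of an n-element set has size at most C(n − 1, k − 1), with equality for 'star' families {A ⊆ [n] : |A| = k, i ∈ A} (fix an element i). For n = 215, k = 3: C(214, 2) = 22791.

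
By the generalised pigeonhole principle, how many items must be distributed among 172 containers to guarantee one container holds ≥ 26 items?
n = (26 − 1)·172 + 1 = 4301

By the generalised pigeonhole principle, to guarantee some box contains ≥ r objects we need more than (r − 1) · k objects total. Threshold: n = (r − 1) · k + 1. With r = 26 and k = 172: n = 25 · 172 + 1 = 4300 + 1 = 4301. For n = 4300 = 25 · 172, we can put exactly 25 objects in every box, avoiding 26 in any single one — so 4301 is tight.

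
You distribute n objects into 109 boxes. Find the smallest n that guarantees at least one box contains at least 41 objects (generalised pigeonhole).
n = (41 − 1)·109 + 1 = 4361

By the generalised pigeonhole principle, to guarantee some box contains ≥ r objects we need more than (r − 1) · k objects total. Threshold: n = (r − 1) · k + 1. With r = 41 and k = 109: n = 40 · 109 + 1 = 4360 + 1 = 4361. For n = 4360 = 40 · 109, we can put exactly 40 objects in every box, avoiding 41 in any single one — so 4361 is tight.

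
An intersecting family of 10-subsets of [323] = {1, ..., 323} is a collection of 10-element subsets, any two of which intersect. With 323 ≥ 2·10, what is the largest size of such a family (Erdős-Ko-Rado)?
max |F| = C(322, 9) = 91611965166611120

The Erdős-Ko-Rado theorem states: for n ≥ 2k, an intersecting family of k-subsets of an n-element set has size at most C(n − 1, k − 1), with equality for 'star' families {A ⊆ [n] : |A| = k, i ∈ A} (fix an element i). For n = 323, k = 10: C(322, 9) = 91611965166611120.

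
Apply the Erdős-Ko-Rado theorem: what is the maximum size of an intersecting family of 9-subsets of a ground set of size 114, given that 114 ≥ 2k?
max |F| = C(113, 8) = 511718953482

Erdős-Ko-Rado (1961): when n ≥ 2k, max |F| = C(n−1, k−1). The bound is attained by the star {A : i ∈ A} for any fixed i ∈ [n]. Here C(114−1, 9−1) = C(113, 8) = 511718953482.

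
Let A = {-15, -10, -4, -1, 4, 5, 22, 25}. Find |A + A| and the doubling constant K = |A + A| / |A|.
K = |A + A| / |A| = 32/8 = 4

Enumerate A + A = {a + b : a, b ∈ A}. With |A| = 8, there are |A|^2 = 64 ordered sum pairs; collecting distinct values, A + A = {-30, -25, -20, -19, -16, -14, -11, -10, -8, -6, -5, -2, 0, 1, 3, 4, 7, 8, 9, 10, 12, 15, 18, 21, 24, 26, 27, 29, 30, 44, 47, 50}, so |A + A| = 32. Thus K = 32/8 = 4. For comparison, the minimum possible |A + A| over all 8-element sets is 2·8 − 1 = 15 (so min K = 15/8), attained only by arithmetic progressions.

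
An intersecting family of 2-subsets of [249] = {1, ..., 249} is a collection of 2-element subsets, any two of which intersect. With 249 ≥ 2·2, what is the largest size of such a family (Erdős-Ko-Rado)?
max |F| = C(248, 1) = 248

The Erdős-Ko-Rado theorem states: for n ≥ 2k, an intersecting family of k-subsets of an n-element set has size at most C(n − 1, k − 1), with equality for 'star' families {A ⊆ [n] : |A| = k, i ∈ A} (fix an element i). For n = 249, k = 2: C(248, 1) = 248.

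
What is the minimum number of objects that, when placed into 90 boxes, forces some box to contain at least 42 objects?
n = (42 − 1)·90 + 1 = 3691

By the generalised pigeonhole principle, to guarantee some box contains ≥ r objects we need more than (r − 1) · k objects total. Threshold: n = (r − 1) · k + 1. With r = 42 and k = 90: n = 41 · 90 + 1 = 3690 + 1 = 3691. For n = 3690 = 41 · 90, we can put exactly 41 objects in every box, avoiding 42 in any single one — so 3691 is tight.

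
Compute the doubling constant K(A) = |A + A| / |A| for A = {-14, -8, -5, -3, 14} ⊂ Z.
K = |A + A| / |A| = 15/5 = 3

Enumerate A + A = {a + b : a, b ∈ A}. With |A| = 5, there are |A|^2 = 25 ordered sum pairs; collecting distinct values, A + A = {-28, -22, -19, -17, -16, -13, -11, -10, -8, -6, 0, 6, 9, 11, 28}, so |A + A| = 15. Thus K = 15/5 = 3. For comparison, the minimum possible |A + A| over all 5-element sets is 2·5 − 1 = 9 (so min K = 9/5), attained only by arithmetic progressions.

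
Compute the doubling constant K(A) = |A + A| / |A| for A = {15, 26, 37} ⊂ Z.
K = |A + A| / |A| = 5/3

Enumerate A + A = {a + b : a, b ∈ A}. With |A| = 3, there are |A|^2 = 9 ordered sum pairs; collecting distinct values, A + A = {30, 41, 52, 63, 74}, so |A + A| = 5. Thus K = 5/3. Here |A + A| = 2|A| − 1 = 5, the minimum possible — so K = 5/3 is minimal, which holds iff A is an arithmetic progression.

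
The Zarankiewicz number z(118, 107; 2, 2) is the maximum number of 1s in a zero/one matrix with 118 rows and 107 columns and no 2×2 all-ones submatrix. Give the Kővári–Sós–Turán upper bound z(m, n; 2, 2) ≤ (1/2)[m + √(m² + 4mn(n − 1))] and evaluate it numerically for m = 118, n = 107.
z(118, 107; 2, 2) ≤ (1/2)[118 + √(118² + 4·118·107·106)] = (1/2)[118 + √5367348] = 1217.3769

Kővári–Sós–Turán: let r_1, ..., r_118 be the row sums and z = Σ r_i the total number of 1s. Each pair of columns can share at most one row with both entries 1 (else a 2×2 all-ones block appears), so Σ_i C(r_i, 2) ≤ C(107, 2) = 5671. By convexity Σ_i C(r_i, 2) ≥ 118·C(z/118, 2) = z(z − 118)/(2·118), giving z² − 118z − 118·107·106 ≤ 0 and hence z ≤ (1/2)[118 + √(13924 + 4·1338356)] = (1/2)[118 + √5367348] ≈ (1/2)(118 + 2316.7538) = 1217.3769.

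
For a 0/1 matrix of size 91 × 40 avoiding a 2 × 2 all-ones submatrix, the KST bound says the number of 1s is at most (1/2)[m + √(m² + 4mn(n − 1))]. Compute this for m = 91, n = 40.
z(91, 40; 2, 2) ≤ (1/2)[91 + √(91² + 4·91·40·39)] = (1/2)[91 + √576121] = 425.0132

Kővári–Sós–Turán: let r_1, ..., r_91 be the row sums and z = Σ r_i the total number of 1s. Each pair of columns can share at most one row with both entries 1 (else a 2×2 all-ones block appears), so Σ_i C(r_i, 2) ≤ C(40, 2) = 780. By convexity Σ_i C(r_i, 2) ≥ 91·C(z/91, 2) = z(z − 91)/(2·91), giving z² − 91z − 91·40·39 ≤ 0 and hence z ≤ (1/2)[91 + √(8281 + 4·141960)] = (1/2)[91 + √576121] ≈ (1/2)(91 + 759.0264) = 425.0132.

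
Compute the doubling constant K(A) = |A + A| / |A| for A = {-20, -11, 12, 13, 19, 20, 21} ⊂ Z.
K = |A + A| / |A| = 24/7

Enumerate A + A = {a + b : a, b ∈ A}. With |A| = 7, there are |A|^2 = 49 ordered sum pairs; collecting distinct values, A + A = {-40, -31, -22, -8, -7, -1, 0, 1, 2, 8, 9, 10, 24, 25, 26, 31, 32, 33, 34, 38, 39, 40, 41, 42}, so |A + A| = 24. Thus K = 24/7. For comparison, the minimum possible |A + A| over all 7-element sets is 2·7 − 1 = 13 (so min K = 13/7), attained only by arithmetic progressions.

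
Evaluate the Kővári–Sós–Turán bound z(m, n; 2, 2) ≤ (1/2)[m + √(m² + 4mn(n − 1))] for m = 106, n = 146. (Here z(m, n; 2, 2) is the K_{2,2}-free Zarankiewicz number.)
z(106, 146; 2, 2) ≤ (1/2)[106 + √(106² + 4·106·146·145)] = (1/2)[106 + √8987316] = 1551.9426

Kővári–Sós–Turán: let r_1, ..., r_106 be the row sums and z = Σ r_i the total number of 1s. Each pair of columns can share at most one row with both entries 1 (else a 2×2 all-ones block appears), so Σ_i C(r_i, 2) ≤ C(146, 2) = 10585. By convexity Σ_i C(r_i, 2) ≥ 106·C(z/106, 2) = z(z − 106)/(2·106), giving z² − 106z − 106·146·145 ≤ 0 and hence z ≤ (1/2)[106 + √(11236 + 4·2244020)] = (1/2)[106 + √8987316] ≈ (1/2)(106 + 2997.8853) = 1551.9426.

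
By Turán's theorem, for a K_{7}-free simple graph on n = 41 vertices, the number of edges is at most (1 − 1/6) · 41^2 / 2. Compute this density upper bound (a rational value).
Turán density bound = (5/6) · 41^2/2 = 8405/12 ≈ 700.4167

Turán's theorem: ex(n, K_{r+1}) is achieved by the complete r-partite Turán graph T(n, r) with parts as balanced as possible, and is at most (1 − 1/r) · n^2/2. For r = 6, n = 41: the density bound is (5/6) · 1681/2 = 8405/12 ≈ 700.4167. The integer-valued extremum is e(T(41, 6)) = 700, which is strictly less than the density bound 8405/12 since 6 ∤ 41 (the parts of T(41, 6) cannot all be equal).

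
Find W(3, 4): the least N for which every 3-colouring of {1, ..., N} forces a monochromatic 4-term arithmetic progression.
W(3, 4) = 293

W(3, 4) = 293. The lower bound W(3, 4) > 292 comes from an explicit good 3-colouring of [1, 292]; the upper bound W(3, 4) ≤ 293 was verified by exhaustive search over 3-colourings of [1, 293].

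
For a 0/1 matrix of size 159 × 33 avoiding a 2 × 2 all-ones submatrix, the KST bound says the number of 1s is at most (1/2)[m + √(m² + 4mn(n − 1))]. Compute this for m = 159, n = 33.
z(159, 33; 2, 2) ≤ (1/2)[159 + √(159² + 4·159·33·32)] = (1/2)[159 + √696897] = 496.9018

Kővári–Sós–Turán: let r_1, ..., r_159 be the row sums and z = Σ r_i the total number of 1s. Each pair of columns can share at most one row with both entries 1 (else a 2×2 all-ones block appears), so Σ_i C(r_i, 2) ≤ C(33, 2) = 528. By convexity Σ_i C(r_i, 2) ≥ 159·C(z/159, 2) = z(z − 159)/(2·159), giving z² − 159z − 159·33·32 ≤ 0 and hence z ≤ (1/2)[159 + √(25281 + 4·167904)] = (1/2)[159 + √696897] ≈ (1/2)(159 + 834.8036) = 496.9018.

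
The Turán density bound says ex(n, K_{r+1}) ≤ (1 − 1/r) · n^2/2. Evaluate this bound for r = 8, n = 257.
Turán density bound = (7/8) · 257^2/2 = 462343/16 ≈ 28896.4375

Turán's theorem: ex(n, K_{r+1}) is achieved by the complete r-partite Turán graph T(n, r) with parts as balanced as possible, and is at most (1 − 1/r) · n^2/2. For r = 8, n = 257: the density bound is (7/8) · 66049/2 = 462343/16 ≈ 28896.4375. The integer-valued extremum is e(T(257, 8)) = 28896, which is strictly less than the density bound 462343/16 since 8 ∤ 257 (the parts of T(257, 8) cannot all be equal).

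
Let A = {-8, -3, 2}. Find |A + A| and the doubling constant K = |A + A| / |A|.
K = |A + A| / |A| = 5/3

Enumerate A + A = {a + b : a, b ∈ A}. With |A| = 3, there are |A|^2 = 9 ordered sum pairs; collecting distinct values, A + A = {-16, -11, -6, -1, 4}, so |A + A| = 5. Thus K = 5/3. Here |A + A| = 2|A| − 1 = 5, the minimum possible — so K = 5/3 is minimal, which holds iff A is an arithmetic progression.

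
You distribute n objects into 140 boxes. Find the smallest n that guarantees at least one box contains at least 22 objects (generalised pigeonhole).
n = (22 − 1)·140 + 1 = 2941

By the generalised pigeonhole principle, to guarantee some box contains ≥ r objects we need more than (r − 1) · k objects total. Threshold: n = (r − 1) · k + 1. With r = 22 and k = 140: n = 21 · 140 + 1 = 2940 + 1 = 2941. For n = 2940 = 21 · 140, we can put exactly 21 objects in every box, avoiding 22 in any single one — so 2941 is tight.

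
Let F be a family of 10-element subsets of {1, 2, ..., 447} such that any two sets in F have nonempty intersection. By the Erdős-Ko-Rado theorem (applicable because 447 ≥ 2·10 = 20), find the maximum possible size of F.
max |F| = C(446, 9) = 1774069784661404230

The Erdős-Ko-Rado theorem states: for n ≥ 2k, an intersecting family of k-subsets of an n-element set has size at most C(n − 1, k − 1), with equality for 'star' families {A ⊆ [n] : |A| = k, i ∈ A} (fix an element i). For n = 447, k = 10: C(446, 9) = 1774069784661404230.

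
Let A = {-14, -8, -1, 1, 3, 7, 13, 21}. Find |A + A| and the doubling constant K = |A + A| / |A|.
K = |A + A| / |A| = 30/8 = 15/4

Enumerate A + A = {a + b : a, b ∈ A}. With |A| = 8, there are |A|^2 = 64 ordered sum pairs; collecting distinct values, A + A = {-28, -22, -16, -15, -13, -11, -9, -7, -5, -2, -1, 0, 2, 4, 5, 6, 7, 8, 10, 12, 13, 14, 16, 20, 22, 24, 26, 28, 34, 42}, so |A + A| = 30. Thus K = 30/8 = 15/4. For comparison, the minimum possible |A + A| over all 8-element sets is 2·8 − 1 = 15 (so min K = 15/8), attained only by arithmetic progressions.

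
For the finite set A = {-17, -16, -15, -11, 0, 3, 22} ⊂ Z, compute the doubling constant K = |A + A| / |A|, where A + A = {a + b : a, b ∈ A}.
K = |A + A| / |A| = 26/7

Enumerate A + A = {a + b : a, b ∈ A}. With |A| = 7, there are |A|^2 = 49 ordered sum pairs; collecting distinct values, A + A = {-34, -33, -32, -31, -30, -28, -27, -26, -22, -17, -16, -15, -14, -13, -12, -11, -8, 0, 3, 5, 6, 7, 11, 22, 25, 44}, so |A + A| = 26. Thus K = 26/7. For comparison, the minimum possible |A + A| over all 7-element sets is 2·7 − 1 = 13 (so min K = 13/7), attained only by arithmetic progressions.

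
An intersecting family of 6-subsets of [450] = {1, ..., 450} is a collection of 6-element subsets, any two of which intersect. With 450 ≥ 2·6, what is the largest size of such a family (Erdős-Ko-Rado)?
max |F| = C(449, 5) = 148711824464

Erdős-Ko-Rado (1961): when n ≥ 2k, max |F| = C(n−1, k−1). The bound is attained by the star {A : i ∈ A} for any fixed i ∈ [n]. Here C(450−1, 6−1) = C(449, 5) = 148711824464.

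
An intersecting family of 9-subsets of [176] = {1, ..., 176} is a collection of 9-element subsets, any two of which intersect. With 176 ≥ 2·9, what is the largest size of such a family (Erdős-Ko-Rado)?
max |F| = C(175, 8) = 18547370252775

Erdős-Ko-Rado (1961): when n ≥ 2k, max |F| = C(n−1, k−1). The bound is attained by the star {A : i ∈ A} for any fixed i ∈ [n]. Here C(176−1, 9−1) = C(175, 8) = 18547370252775.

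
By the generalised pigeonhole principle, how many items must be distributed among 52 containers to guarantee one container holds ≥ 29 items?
n = (29 − 1)·52 + 1 = 1457

By the generalised pigeonhole principle, to guarantee some box contains ≥ r objects we need more than (r − 1) · k objects total. Threshold: n = (r − 1) · k + 1. With r = 29 and k = 52: n = 28 · 52 + 1 = 1456 + 1 = 1457. For n = 1456 = 28 · 52, we can put exactly 28 objects in every box, avoiding 29 in any single one — so 1457 is tight.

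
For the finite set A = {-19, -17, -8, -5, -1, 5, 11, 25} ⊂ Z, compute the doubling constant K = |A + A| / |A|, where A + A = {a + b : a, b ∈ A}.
K = |A + A| / |A| = 33/8

Enumerate A + A = {a + b : a, b ∈ A}. With |A| = 8, there are |A|^2 = 64 ordered sum pairs; collecting distinct values, A + A = {-38, -36, -34, -27, -25, -24, -22, -20, -18, -16, -14, -13, -12, -10, -9, -8, -6, -3, -2, 0, 3, 4, 6, 8, 10, 16, 17, 20, 22, 24, 30, 36, 50}, so |A + A| = 33. Thus K = 33/8. For comparison, the minimum possible |A + A| over all 8-element sets is 2·8 − 1 = 15 (so min K = 15/8), attained only by arithmetic progressions.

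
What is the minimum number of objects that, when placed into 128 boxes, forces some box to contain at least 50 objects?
n = (50 − 1)·128 + 1 = 6273

By the generalised pigeonhole principle, to guarantee some box contains ≥ r objects we need more than (r − 1) · k objects total. Threshold: n = (r − 1) · k + 1. With r = 50 and k = 128: n = 49 · 128 + 1 = 6272 + 1 = 6273. For n = 6272 = 49 · 128, we can put exactly 49 objects in every box, avoiding 50 in any single one — so 6273 is tight.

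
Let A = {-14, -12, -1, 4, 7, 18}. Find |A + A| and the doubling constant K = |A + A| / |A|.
K = |A + A| / |A| = 20/6 = 10/3

Enumerate A + A = {a + b : a, b ∈ A}. With |A| = 6, there are |A|^2 = 36 ordered sum pairs; collecting distinct values, A + A = {-28, -26, -24, -15, -13, -10, -8, -7, -5, -2, 3, 4, 6, 8, 11, 14, 17, 22, 25, 36}, so |A + A| = 20. Thus K = 20/6 = 10/3. For comparison, the minimum possible |A + A| over all 6-element sets is 2·6 − 1 = 11 (so min K = 11/6), attained only by arithmetic progressions.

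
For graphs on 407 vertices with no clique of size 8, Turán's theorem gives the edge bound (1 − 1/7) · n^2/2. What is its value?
Turán density bound = (6/7) · 407^2/2 = 496947/7 ≈ 70992.4286

Turán's theorem: ex(n, K_{r+1}) is achieved by the complete r-partite Turán graph T(n, r) with parts as balanced as possible, and is at most (1 − 1/r) · n^2/2. For r = 7, n = 407: the density bound is (6/7) · 165649/2 = 496947/7 ≈ 70992.4286. The integer-valued extremum is e(T(407, 7)) = 70992, which is strictly less than the density bound 496947/7 since 7 ∤ 407 (the parts of T(407, 7) cannot all be equal).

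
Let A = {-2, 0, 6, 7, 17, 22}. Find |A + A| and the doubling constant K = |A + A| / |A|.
K = |A + A| / |A| = 21/6 = 7/2

Enumerate A + A = {a + b : a, b ∈ A}. With |A| = 6, there are |A|^2 = 36 ordered sum pairs; collecting distinct values, A + A = {-4, -2, 0, 4, 5, 6, 7, 12, 13, 14, 15, 17, 20, 22, 23, 24, 28, 29, 34, 39, 44}, so |A + A| = 21. Thus K = 21/6 = 7/2. For comparison, the minimum possible |A + A| over all 6-element sets is 2·6 − 1 = 11 (so min K = 11/6), attained only by arithmetic progressions.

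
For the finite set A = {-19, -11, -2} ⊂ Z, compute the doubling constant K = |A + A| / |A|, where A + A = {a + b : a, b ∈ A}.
K = |A + A| / |A| = 6/3 = 2

Enumerate A + A = {a + b : a, b ∈ A}. With |A| = 3, there are |A|^2 = 9 ordered sum pairs; collecting distinct values, A + A = {-38, -30, -22, -21, -13, -4}, so |A + A| = 6. Thus K = 6/3 = 2. For comparison, the minimum possible |A + A| over all 3-element sets is 2·3 − 1 = 5 (so min K = 5/3), attained only by arithmetic progressions.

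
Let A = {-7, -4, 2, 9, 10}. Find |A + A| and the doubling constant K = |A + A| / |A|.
K = |A + A| / |A| = 15/5 = 3

Enumerate A + A = {a + b : a, b ∈ A}. With |A| = 5, there are |A|^2 = 25 ordered sum pairs; collecting distinct values, A + A = {-14, -11, -8, -5, -2, 2, 3, 4, 5, 6, 11, 12, 18, 19, 20}, so |A + A| = 15. Thus K = 15/5 = 3. For comparison, the minimum possible |A + A| over all 5-element sets is 2·5 − 1 = 9 (so min K = 9/5), attained only by arithmetic progressions.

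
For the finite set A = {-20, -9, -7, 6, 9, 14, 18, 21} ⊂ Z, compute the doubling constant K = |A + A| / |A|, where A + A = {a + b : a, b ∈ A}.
K = |A + A| / |A| = 33/8

Enumerate A + A = {a + b : a, b ∈ A}. With |A| = 8, there are |A|^2 = 64 ordered sum pairs; collecting distinct values, A + A = {-40, -29, -27, -18, -16, -14, -11, -6, -3, -2, -1, 0, 1, 2, 5, 7, 9, 11, 12, 14, 15, 18, 20, 23, 24, 27, 28, 30, 32, 35, 36, 39, 42}, so |A + A| = 33. Thus K = 33/8. For comparison, the minimum possible |A + A| over all 8-element sets is 2·8 − 1 = 15 (so min K = 15/8), attained only by arithmetic progressions.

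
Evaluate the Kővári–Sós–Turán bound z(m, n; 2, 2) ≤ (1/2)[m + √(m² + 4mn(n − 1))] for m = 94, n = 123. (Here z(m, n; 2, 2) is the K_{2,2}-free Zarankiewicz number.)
z(94, 123; 2, 2) ≤ (1/2)[94 + √(94² + 4·94·123·122)] = (1/2)[94 + √5651092] = 1235.6013

Kővári–Sós–Turán: let r_1, ..., r_94 be the row sums and z = Σ r_i the total number of 1s. Each pair of columns can share at most one row with both entries 1 (else a 2×2 all-ones block appears), so Σ_i C(r_i, 2) ≤ C(123, 2) = 7503. By convexity Σ_i C(r_i, 2) ≥ 94·C(z/94, 2) = z(z − 94)/(2·94), giving z² − 94z − 94·123·122 ≤ 0 and hence z ≤ (1/2)[94 + √(8836 + 4·1410564)] = (1/2)[94 + √5651092] ≈ (1/2)(94 + 2377.2026) = 1235.6013.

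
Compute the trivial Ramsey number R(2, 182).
R(2, 182) = 182

R(2, k) = k for all k ≥ 2: in a 2-colouring of K_k, either some edge is red (a red K_2) or all edges are blue (a blue K_k). And K_{181} coloured all-blue has no blue K_182, so R(2, 182) > 181. Hence R(2, 182) = 182.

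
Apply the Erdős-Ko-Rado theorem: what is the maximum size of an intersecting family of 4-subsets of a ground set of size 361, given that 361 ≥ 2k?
max |F| = C(360, 3) = 7711320

Erdős-Ko-Rado (1961): when n ≥ 2k, max |F| = C(n−1, k−1). The bound is attained by the star {A : i ∈ A} for any fixed i ∈ [n]. Here C(361−1, 4−1) = C(360, 3) = 7711320.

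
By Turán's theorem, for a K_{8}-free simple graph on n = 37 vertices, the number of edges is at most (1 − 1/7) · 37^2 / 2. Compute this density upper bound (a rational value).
Turán density bound = (6/7) · 37^2/2 = 4107/7 ≈ 586.7143

Turán's theorem: ex(n, K_{r+1}) is achieved by the complete r-partite Turán graph T(n, r) with parts as balanced as possible, and is at most (1 − 1/r) · n^2/2. For r = 7, n = 37: the density bound is (6/7) · 1369/2 = 4107/7 ≈ 586.7143. The integer-valued extremum is e(T(37, 7)) = 586, which is strictly less than the density bound 4107/7 since 7 ∤ 37 (the parts of T(37, 7) cannot all be equal).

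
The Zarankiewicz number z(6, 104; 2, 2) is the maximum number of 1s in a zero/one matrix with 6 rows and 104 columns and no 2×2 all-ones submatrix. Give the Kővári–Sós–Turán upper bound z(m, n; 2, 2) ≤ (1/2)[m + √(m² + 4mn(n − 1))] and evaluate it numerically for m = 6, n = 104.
z(6, 104; 2, 2) ≤ (1/2)[6 + √(6² + 4·6·104·103)] = (1/2)[6 + √257124] = 256.537

Kővári–Sós–Turán: let r_1, ..., r_6 be the row sums and z = Σ r_i the total number of 1s. Each pair of columns can share at most one row with both entries 1 (else a 2×2 all-ones block appears), so Σ_i C(r_i, 2) ≤ C(104, 2) = 5356. By convexity Σ_i C(r_i, 2) ≥ 6·C(z/6, 2) = z(z − 6)/(2·6), giving z² − 6z − 6·104·103 ≤ 0 and hence z ≤ (1/2)[6 + √(36 + 4·64272)] = (1/2)[6 + √257124] ≈ (1/2)(6 + 507.074) = 256.537.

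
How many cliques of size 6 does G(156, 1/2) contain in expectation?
E[# K_6] = C(156, 6) · (1/2)^C(6, 2) = 18161699556 / 2^15 = 4540424889/8192 ≈ 554251.085083

For each 6-subset S of vertices (there are C(156, 6) = 18161699556 such S), let X_S = 1 if S induces a K_6 (all C(6, 2) = 15 edges present). Then P(X_S = 1) = (1/2)^15 = 1/32768. By linearity of expectation, E[# K_6] = C(156, 6) · (1/2)^15 = 18161699556 / 32768 = 4540424889/8192 ≈ 554251.085083.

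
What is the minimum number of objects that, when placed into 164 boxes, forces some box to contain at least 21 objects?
n = (21 − 1)·164 + 1 = 3281

By the generalised pigeonhole principle, to guarantee some box contains ≥ r objects we need more than (r − 1) · k objects total. Threshold: n = (r − 1) · k + 1. With r = 21 and k = 164: n = 20 · 164 + 1 = 3280 + 1 = 3281. For n = 3280 = 20 · 164, we can put exactly 20 objects in every box, avoiding 21 in any single one — so 3281 is tight.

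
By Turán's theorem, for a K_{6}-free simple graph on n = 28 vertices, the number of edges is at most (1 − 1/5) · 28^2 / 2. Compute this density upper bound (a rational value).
Turán density bound = (4/5) · 28^2/2 = 1568/5 ≈ 313.6

Turán's theorem: ex(n, K_{r+1}) is achieved by the complete r-partite Turán graph T(n, r) with parts as balanced as possible, and is at most (1 − 1/r) · n^2/2. For r = 5, n = 28: the density bound is (4/5) · 784/2 = 1568/5 ≈ 313.6. The integer-valued extremum is e(T(28, 5)) = 313, which is strictly less than the density bound 1568/5 since 5 ∤ 28 (the parts of T(28, 5) cannot all be equal).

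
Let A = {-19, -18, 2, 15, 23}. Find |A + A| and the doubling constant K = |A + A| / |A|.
K = |A + A| / |A| = 14/5

Enumerate A + A = {a + b : a, b ∈ A}. With |A| = 5, there are |A|^2 = 25 ordered sum pairs; collecting distinct values, A + A = {-38, -37, -36, -17, -16, -4, -3, 4, 5, 17, 25, 30, 38, 46}, so |A + A| = 14. Thus K = 14/5. For comparison, the minimum possible |A + A| over all 5-element sets is 2·5 − 1 = 9 (so min K = 9/5), attained only by arithmetic progressions.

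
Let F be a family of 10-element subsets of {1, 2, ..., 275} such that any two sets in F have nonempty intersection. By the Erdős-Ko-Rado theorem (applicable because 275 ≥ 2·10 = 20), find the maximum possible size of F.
max |F| = C(274, 9) = 21005455717413804

The Erdős-Ko-Rado theorem states: for n ≥ 2k, an intersecting family of k-subsets of an n-element set has size at most C(n − 1, k − 1), with equality for 'star' families {A ⊆ [n] : |A| = k, i ∈ A} (fix an element i). For n = 275, k = 10: C(274, 9) = 21005455717413804.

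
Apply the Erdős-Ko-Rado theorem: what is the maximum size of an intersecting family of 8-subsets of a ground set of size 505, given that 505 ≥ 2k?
max |F| = C(504, 7) = 1571843562600600

Erdős-Ko-Rado (1961): when n ≥ 2k, max |F| = C(n−1, k−1). The bound is attained by the star {A : i ∈ A} for any fixed i ∈ [n]. Here C(505−1, 8−1) = C(504, 7) = 1571843562600600.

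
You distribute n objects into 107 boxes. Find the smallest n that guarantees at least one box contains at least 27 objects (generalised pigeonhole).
n = (27 − 1)·107 + 1 = 2783

By the generalised pigeonhole principle, to guarantee some box contains ≥ r objects we need more than (r − 1) · k objects total. Threshold: n = (r − 1) · k + 1. With r = 27 and k = 107: n = 26 · 107 + 1 = 2782 + 1 = 2783. For n = 2782 = 26 · 107, we can put exactly 26 objects in every box, avoiding 27 in any single one — so 2783 is tight.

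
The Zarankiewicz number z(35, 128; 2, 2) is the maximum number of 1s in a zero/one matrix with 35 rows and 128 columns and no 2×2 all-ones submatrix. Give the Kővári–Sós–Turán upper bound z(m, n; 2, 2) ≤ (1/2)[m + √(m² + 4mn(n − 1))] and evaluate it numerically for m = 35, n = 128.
z(35, 128; 2, 2) ≤ (1/2)[35 + √(35² + 4·35·128·127)] = (1/2)[35 + √2277065] = 771.9973

Kővári–Sós–Turán: let r_1, ..., r_35 be the row sums and z = Σ r_i the total number of 1s. Each pair of columns can share at most one row with both entries 1 (else a 2×2 all-ones block appears), so Σ_i C(r_i, 2) ≤ C(128, 2) = 8128. By convexity Σ_i C(r_i, 2) ≥ 35·C(z/35, 2) = z(z − 35)/(2·35), giving z² − 35z − 35·128·127 ≤ 0 and hence z ≤ (1/2)[35 + √(1225 + 4·568960)] = (1/2)[35 + √2277065] ≈ (1/2)(35 + 1508.9947) = 771.9973.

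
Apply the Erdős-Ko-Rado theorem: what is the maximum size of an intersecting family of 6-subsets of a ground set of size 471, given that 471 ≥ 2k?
max |F| = C(470, 5) = 187084628094

Erdős-Ko-Rado (1961): when n ≥ 2k, max |F| = C(n−1, k−1). The bound is attained by the star {A : i ∈ A} for any fixed i ∈ [n]. Here C(471−1, 6−1) = C(470, 5) = 187084628094.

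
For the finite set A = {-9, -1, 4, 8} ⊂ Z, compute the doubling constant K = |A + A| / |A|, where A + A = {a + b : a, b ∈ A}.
K = |A + A| / |A| = 10/4 = 5/2

Enumerate A + A = {a + b : a, b ∈ A}. With |A| = 4, there are |A|^2 = 16 ordered sum pairs; collecting distinct values, A + A = {-18, -10, -5, -2, -1, 3, 7, 8, 12, 16}, so |A + A| = 10. Thus K = 10/4 = 5/2. For comparison, the minimum possible |A + A| over all 4-element sets is 2·4 − 1 = 7 (so min K = 7/4), attained only by arithmetic progressions.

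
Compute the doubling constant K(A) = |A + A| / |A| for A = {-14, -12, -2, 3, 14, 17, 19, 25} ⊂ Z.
K = |A + A| / |A| = 33/8

Enumerate A + A = {a + b : a, b ∈ A}. With |A| = 8, there are |A|^2 = 64 ordered sum pairs; collecting distinct values, A + A = {-28, -26, -24, -16, -14, -11, -9, -4, 0, 1, 2, 3, 5, 6, 7, 11, 12, 13, 15, 17, 20, 22, 23, 28, 31, 33, 34, 36, 38, 39, 42, 44, 50}, so |A + A| = 33. Thus K = 33/8. For comparison, the minimum possible |A + A| over all 8-element sets is 2·8 − 1 = 15 (so min K = 15/8), attained only by arithmetic progressions.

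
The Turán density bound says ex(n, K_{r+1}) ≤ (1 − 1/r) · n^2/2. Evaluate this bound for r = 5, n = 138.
Turán density bound = (4/5) · 138^2/2 = 38088/5 ≈ 7617.6

Turán's theorem: ex(n, K_{r+1}) is achieved by the complete r-partite Turán graph T(n, r) with parts as balanced as possible, and is at most (1 − 1/r) · n^2/2. For r = 5, n = 138: the density bound is (4/5) · 19044/2 = 38088/5 ≈ 7617.6. The integer-valued extremum is e(T(138, 5)) = 7617, which is strictly less than the density bound 38088/5 since 5 ∤ 138 (the parts of T(138, 5) cannot all be equal).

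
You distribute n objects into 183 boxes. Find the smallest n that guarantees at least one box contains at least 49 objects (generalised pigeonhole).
n = (49 − 1)·183 + 1 = 8785

By the generalised pigeonhole principle, to guarantee some box contains ≥ r objects we need more than (r − 1) · k objects total. Threshold: n = (r − 1) · k + 1. With r = 49 and k = 183: n = 48 · 183 + 1 = 8784 + 1 = 8785. For n = 8784 = 48 · 183, we can put exactly 48 objects in every box, avoiding 49 in any single one — so 8785 is tight.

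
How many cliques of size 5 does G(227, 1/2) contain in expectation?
E[# K_5] = C(227, 5) · (1/2)^C(5, 2) = 4804945320 / 2^10 = 600618165/128 = 4692329.4140625

For each 5-subset S of vertices (there are C(227, 5) = 4804945320 such S), let X_S = 1 if S induces a K_5 (all C(5, 2) = 10 edges present). Then P(X_S = 1) = (1/2)^10 = 1/1024. By linearity of expectation, E[# K_5] = C(227, 5) · (1/2)^10 = 4804945320 / 1024 = 600618165/128 = 4692329.4140625.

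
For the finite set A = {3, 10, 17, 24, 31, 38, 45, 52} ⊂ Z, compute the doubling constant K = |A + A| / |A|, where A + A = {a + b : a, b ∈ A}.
K = |A + A| / |A| = 15/8

Enumerate A + A = {a + b : a, b ∈ A}. With |A| = 8, there are |A|^2 = 64 ordered sum pairs; collecting distinct values, A + A = {6, 13, 20, 27, 34, 41, 48, 55, 62, 69, 76, 83, 90, 97, 104}, so |A + A| = 15. Thus K = 15/8. Here |A + A| = 2|A| − 1 = 15, the minimum possible — so K = 15/8 is minimal, which holds iff A is an arithmetic progression.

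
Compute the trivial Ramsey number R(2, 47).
R(2, 47) = 47

R(2, k) = k for all k ≥ 2: in a 2-colouring of K_k, either some edge is red (a red K_2) or all edges are blue (a blue K_k). And K_{46} coloured all-blue has no blue K_47, so R(2, 47) > 46. Hence R(2, 47) = 47.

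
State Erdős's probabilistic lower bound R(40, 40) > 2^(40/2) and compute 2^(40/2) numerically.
2^(40/2) = 1048576; so R(40, 40) > 1048576

Colour each edge of K_n uniformly at random with red/blue. The expected number of monochromatic K_40 is C(n, 40) · 2 · 2^(−C(40,2)). If C(n, 40) · 2^(1 − C(40,2)) < 1, then with positive probability no monochromatic K_40 exists, so R(40, 40) > n. The standard estimate C(n, 40) ≤ n^40/40! shows this inequality holds whenever n ≤ 2^(40/2) (since 40! · 2^(C(40,2) − 1) > 2^(40^2/2) ≥ n^40). Hence R(40, 40) > 2^(40/2) = 1048576.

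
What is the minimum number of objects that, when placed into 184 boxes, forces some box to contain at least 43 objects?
n = (43 − 1)·184 + 1 = 7729

By the generalised pigeonhole principle, to guarantee some box contains ≥ r objects we need more than (r − 1) · k objects total. Threshold: n = (r − 1) · k + 1. With r = 43 and k = 184: n = 42 · 184 + 1 = 7728 + 1 = 7729. For n = 7728 = 42 · 184, we can put exactly 42 objects in every box, avoiding 43 in any single one — so 7729 is tight.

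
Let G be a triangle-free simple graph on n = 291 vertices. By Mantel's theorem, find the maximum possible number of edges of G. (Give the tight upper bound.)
ex(291, K_3) = ⌊291^2/4⌋ = 21170

Mantel (1907): a triangle-free graph on n vertices has at most ⌊n^2/4⌋ edges, with equality for the complete bipartite graph K_{⌊n/2⌋, ⌈n/2⌉}. For n = 291: ⌊291^2/4⌋ = ⌊84681/4⌋ = 21170. The extremal graph is K_{145, 146}, which has 145·146 = 21170 edges.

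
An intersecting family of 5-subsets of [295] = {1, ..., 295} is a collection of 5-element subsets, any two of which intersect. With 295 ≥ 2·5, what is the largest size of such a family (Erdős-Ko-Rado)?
max |F| = C(294, 4) = 304985751

Erdős-Ko-Rado (1961): when n ≥ 2k, max |F| = C(n−1, k−1). The bound is attained by the star {A : i ∈ A} for any fixed i ∈ [n]. Here C(295−1, 5−1) = C(294, 4) = 304985751.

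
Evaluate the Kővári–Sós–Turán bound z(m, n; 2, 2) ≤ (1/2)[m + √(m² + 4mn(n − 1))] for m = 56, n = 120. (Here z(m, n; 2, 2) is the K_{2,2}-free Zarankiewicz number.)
z(56, 120; 2, 2) ≤ (1/2)[56 + √(56² + 4·56·120·119)] = (1/2)[56 + √3201856] = 922.6865

Kővári–Sós–Turán: let r_1, ..., r_56 be the row sums and z = Σ r_i the total number of 1s. Each pair of columns can share at most one row with both entries 1 (else a 2×2 all-ones block appears), so Σ_i C(r_i, 2) ≤ C(120, 2) = 7140. By convexity Σ_i C(r_i, 2) ≥ 56·C(z/56, 2) = z(z − 56)/(2·56), giving z² − 56z − 56·120·119 ≤ 0 and hence z ≤ (1/2)[56 + √(3136 + 4·799680)] = (1/2)[56 + √3201856] ≈ (1/2)(56 + 1789.3731) = 922.6865.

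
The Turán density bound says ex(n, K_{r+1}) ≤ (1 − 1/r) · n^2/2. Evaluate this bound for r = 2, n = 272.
Turán density bound = (1/2) · 272^2/2 = 18496

Turán's theorem: ex(n, K_{r+1}) is achieved by the complete r-partite Turán graph T(n, r) with parts as balanced as possible, and is at most (1 − 1/r) · n^2/2. For r = 2, n = 272: the density bound is (1/2) · 73984/2 = 18496. Since 2 ∣ 272, the Turán graph T(272, 2) has parts of equal size 136, and its edge count e(T(272, 2)) = 18496 attains the density bound exactly.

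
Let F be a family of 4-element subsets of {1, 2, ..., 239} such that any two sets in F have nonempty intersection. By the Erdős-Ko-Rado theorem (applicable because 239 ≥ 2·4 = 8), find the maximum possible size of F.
max |F| = C(238, 3) = 2218636

Erdős-Ko-Rado (1961): when n ≥ 2k, max |F| = C(n−1, k−1). The bound is attained by the star {A : i ∈ A} for any fixed i ∈ [n]. Here C(239−1, 4−1) = C(238, 3) = 2218636.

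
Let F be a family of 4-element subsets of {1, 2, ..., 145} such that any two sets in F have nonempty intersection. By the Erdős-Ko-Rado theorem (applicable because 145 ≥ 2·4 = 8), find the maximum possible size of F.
max |F| = C(144, 3) = 487344

The Erdős-Ko-Rado theorem states: for n ≥ 2k, an intersecting family of k-subsets of an n-element set has size at most C(n − 1, k − 1), with equality for 'star' families {A ⊆ [n] : |A| = k, i ∈ A} (fix an element i). For n = 145, k = 4: C(144, 3) = 487344.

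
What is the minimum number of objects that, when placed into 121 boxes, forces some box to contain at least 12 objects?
n = (12 − 1)·121 + 1 = 1332

By the generalised pigeonhole principle, to guarantee some box contains ≥ r objects we need more than (r − 1) · k objects total. Threshold: n = (r − 1) · k + 1. With r = 12 and k = 121: n = 11 · 121 + 1 = 1331 + 1 = 1332. For n = 1331 = 11 · 121, we can put exactly 11 objects in every box, avoiding 12 in any single one — so 1332 is tight.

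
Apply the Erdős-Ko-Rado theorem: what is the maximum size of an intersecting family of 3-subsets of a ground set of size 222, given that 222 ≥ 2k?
max |F| = C(221, 2) = 24310

The Erdős-Ko-Rado theorem states: for n ≥ 2k, an intersecting family of k-subsets of an n-element set has size at most C(n − 1, k − 1), with equality for 'star' families {A ⊆ [n] : |A| = k, i ∈ A} (fix an element i). For n = 222, k = 3: C(221, 2) = 24310.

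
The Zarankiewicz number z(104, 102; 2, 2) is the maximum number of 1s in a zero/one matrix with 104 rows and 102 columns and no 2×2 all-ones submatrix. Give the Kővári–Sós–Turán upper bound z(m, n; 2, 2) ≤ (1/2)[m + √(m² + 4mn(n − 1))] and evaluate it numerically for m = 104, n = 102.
z(104, 102; 2, 2) ≤ (1/2)[104 + √(104² + 4·104·102·101)] = (1/2)[104 + √4296448] = 1088.3937

Kővári–Sós–Turán: let r_1, ..., r_104 be the row sums and z = Σ r_i the total number of 1s. Each pair of columns can share at most one row with both entries 1 (else a 2×2 all-ones block appears), so Σ_i C(r_i, 2) ≤ C(102, 2) = 5151. By convexity Σ_i C(r_i, 2) ≥ 104·C(z/104, 2) = z(z − 104)/(2·104), giving z² − 104z − 104·102·101 ≤ 0 and hence z ≤ (1/2)[104 + √(10816 + 4·1071408)] = (1/2)[104 + √4296448] ≈ (1/2)(104 + 2072.7875) = 1088.3937.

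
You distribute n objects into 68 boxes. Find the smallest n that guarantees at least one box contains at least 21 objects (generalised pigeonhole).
n = (21 − 1)·68 + 1 = 1361

By the generalised pigeonhole principle, to guarantee some box contains ≥ r objects we need more than (r − 1) · k objects total. Threshold: n = (r − 1) · k + 1. With r = 21 and k = 68: n = 20 · 68 + 1 = 1360 + 1 = 1361. For n = 1360 = 20 · 68, we can put exactly 20 objects in every box, avoiding 21 in any single one — so 1361 is tight.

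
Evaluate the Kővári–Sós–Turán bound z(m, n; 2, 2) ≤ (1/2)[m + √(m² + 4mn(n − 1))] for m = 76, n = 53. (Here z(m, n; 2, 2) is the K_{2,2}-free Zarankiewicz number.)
z(76, 53; 2, 2) ≤ (1/2)[76 + √(76² + 4·76·53·52)] = (1/2)[76 + √843600] = 497.2385

Kővári–Sós–Turán: let r_1, ..., r_76 be the row sums and z = Σ r_i the total number of 1s. Each pair of columns can share at most one row with both entries 1 (else a 2×2 all-ones block appears), so Σ_i C(r_i, 2) ≤ C(53, 2) = 1378. By convexity Σ_i C(r_i, 2) ≥ 76·C(z/76, 2) = z(z − 76)/(2·76), giving z² − 76z − 76·53·52 ≤ 0 and hence z ≤ (1/2)[76 + √(5776 + 4·209456)] = (1/2)[76 + √843600] ≈ (1/2)(76 + 918.477) = 497.2385.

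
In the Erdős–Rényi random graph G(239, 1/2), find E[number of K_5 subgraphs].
E[# K_5] = C(239, 5) · (1/2)^C(5, 2) = 6230484547 / 2^10 ≈ 6084457.565430

For each 5-subset S of vertices (there are C(239, 5) = 6230484547 such S), let X_S = 1 if S induces a K_5 (all C(5, 2) = 10 edges present). Then P(X_S = 1) = (1/2)^10 = 1/1024. By linearity of expectation, E[# K_5] = C(239, 5) · (1/2)^10 = 6230484547 / 1024 ≈ 6084457.565430.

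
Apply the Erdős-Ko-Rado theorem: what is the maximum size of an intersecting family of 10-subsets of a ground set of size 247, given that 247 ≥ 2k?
max |F| = C(246, 9) = 7840662620493780

The Erdős-Ko-Rado theorem states: for n ≥ 2k, an intersecting family of k-subsets of an n-element set has size at most C(n − 1, k − 1), with equality for 'star' families {A ⊆ [n] : |A| = k, i ∈ A} (fix an element i). For n = 247, k = 10: C(246, 9) = 7840662620493780.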